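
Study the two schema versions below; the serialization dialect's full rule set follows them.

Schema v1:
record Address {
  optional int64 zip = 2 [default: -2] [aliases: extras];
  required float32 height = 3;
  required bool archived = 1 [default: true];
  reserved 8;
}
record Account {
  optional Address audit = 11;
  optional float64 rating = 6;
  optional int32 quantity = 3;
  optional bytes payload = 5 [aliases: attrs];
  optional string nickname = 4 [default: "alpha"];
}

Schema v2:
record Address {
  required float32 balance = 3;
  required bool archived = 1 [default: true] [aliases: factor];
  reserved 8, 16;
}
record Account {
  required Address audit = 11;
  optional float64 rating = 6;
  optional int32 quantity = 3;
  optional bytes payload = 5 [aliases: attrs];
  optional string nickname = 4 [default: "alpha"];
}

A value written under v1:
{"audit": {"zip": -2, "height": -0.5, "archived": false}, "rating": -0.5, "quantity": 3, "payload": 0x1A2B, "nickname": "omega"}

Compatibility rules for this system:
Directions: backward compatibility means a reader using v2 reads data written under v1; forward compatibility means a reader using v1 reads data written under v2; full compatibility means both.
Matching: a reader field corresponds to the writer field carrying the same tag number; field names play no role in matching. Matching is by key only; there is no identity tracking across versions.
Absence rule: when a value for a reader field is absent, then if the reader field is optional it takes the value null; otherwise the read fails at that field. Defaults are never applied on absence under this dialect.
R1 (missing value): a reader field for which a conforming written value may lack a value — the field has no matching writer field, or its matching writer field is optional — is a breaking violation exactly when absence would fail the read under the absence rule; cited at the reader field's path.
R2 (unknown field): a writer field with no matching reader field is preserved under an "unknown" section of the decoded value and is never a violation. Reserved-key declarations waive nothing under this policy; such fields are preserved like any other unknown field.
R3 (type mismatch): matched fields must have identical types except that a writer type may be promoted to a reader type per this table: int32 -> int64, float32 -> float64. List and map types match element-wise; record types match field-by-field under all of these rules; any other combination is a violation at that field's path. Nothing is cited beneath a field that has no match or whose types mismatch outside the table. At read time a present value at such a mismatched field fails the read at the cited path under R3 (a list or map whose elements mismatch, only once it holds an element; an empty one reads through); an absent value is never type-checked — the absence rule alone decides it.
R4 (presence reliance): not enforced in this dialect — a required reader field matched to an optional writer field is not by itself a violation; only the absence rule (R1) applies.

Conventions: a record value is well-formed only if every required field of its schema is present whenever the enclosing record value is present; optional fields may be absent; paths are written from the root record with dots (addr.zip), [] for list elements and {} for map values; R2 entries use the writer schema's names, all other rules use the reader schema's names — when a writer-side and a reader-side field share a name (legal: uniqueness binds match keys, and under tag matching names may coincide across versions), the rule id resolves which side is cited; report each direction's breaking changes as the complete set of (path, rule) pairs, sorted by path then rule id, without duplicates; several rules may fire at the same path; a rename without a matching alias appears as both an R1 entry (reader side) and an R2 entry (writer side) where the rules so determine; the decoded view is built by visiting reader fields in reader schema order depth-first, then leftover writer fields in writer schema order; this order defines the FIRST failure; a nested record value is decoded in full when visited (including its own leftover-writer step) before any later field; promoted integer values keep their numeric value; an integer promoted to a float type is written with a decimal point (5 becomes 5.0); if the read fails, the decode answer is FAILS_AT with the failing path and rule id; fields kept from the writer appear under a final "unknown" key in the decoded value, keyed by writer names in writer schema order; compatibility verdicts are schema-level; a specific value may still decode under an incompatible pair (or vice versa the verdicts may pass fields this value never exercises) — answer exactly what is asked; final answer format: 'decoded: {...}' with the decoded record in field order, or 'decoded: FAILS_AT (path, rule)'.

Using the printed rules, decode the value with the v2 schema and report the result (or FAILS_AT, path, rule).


decoded: {"audit": {"balance": -0.5, "archived": false, "unknown": {"zip": -2}}, "rating": -0.5, "quantity": 3, "payload": 0x1A2B, "nickname": "omega"}

each type pair in Account: writer, then reader
migrating the Account value to v2:
  audit.balance := -0.5 (from writer height)
  audit.archived := false
  writer audit.zip: kept under "unknown"
  rating := -0.5
  quantity := 3
  payload := 0x1A2B
  nickname := "omega"
  => decoded: {"audit": {"balance": -0.5, "archived": false, "unknown": {"zip": -2}}, "rating": -0.5, "quantity": 3, "payload": 0x1A2B, "nickname": "omega"}
ruling out the remaining Account differences:
  field audit in record Account: optional changed to required -> a verdict-level change on Account — the shown value reads the same


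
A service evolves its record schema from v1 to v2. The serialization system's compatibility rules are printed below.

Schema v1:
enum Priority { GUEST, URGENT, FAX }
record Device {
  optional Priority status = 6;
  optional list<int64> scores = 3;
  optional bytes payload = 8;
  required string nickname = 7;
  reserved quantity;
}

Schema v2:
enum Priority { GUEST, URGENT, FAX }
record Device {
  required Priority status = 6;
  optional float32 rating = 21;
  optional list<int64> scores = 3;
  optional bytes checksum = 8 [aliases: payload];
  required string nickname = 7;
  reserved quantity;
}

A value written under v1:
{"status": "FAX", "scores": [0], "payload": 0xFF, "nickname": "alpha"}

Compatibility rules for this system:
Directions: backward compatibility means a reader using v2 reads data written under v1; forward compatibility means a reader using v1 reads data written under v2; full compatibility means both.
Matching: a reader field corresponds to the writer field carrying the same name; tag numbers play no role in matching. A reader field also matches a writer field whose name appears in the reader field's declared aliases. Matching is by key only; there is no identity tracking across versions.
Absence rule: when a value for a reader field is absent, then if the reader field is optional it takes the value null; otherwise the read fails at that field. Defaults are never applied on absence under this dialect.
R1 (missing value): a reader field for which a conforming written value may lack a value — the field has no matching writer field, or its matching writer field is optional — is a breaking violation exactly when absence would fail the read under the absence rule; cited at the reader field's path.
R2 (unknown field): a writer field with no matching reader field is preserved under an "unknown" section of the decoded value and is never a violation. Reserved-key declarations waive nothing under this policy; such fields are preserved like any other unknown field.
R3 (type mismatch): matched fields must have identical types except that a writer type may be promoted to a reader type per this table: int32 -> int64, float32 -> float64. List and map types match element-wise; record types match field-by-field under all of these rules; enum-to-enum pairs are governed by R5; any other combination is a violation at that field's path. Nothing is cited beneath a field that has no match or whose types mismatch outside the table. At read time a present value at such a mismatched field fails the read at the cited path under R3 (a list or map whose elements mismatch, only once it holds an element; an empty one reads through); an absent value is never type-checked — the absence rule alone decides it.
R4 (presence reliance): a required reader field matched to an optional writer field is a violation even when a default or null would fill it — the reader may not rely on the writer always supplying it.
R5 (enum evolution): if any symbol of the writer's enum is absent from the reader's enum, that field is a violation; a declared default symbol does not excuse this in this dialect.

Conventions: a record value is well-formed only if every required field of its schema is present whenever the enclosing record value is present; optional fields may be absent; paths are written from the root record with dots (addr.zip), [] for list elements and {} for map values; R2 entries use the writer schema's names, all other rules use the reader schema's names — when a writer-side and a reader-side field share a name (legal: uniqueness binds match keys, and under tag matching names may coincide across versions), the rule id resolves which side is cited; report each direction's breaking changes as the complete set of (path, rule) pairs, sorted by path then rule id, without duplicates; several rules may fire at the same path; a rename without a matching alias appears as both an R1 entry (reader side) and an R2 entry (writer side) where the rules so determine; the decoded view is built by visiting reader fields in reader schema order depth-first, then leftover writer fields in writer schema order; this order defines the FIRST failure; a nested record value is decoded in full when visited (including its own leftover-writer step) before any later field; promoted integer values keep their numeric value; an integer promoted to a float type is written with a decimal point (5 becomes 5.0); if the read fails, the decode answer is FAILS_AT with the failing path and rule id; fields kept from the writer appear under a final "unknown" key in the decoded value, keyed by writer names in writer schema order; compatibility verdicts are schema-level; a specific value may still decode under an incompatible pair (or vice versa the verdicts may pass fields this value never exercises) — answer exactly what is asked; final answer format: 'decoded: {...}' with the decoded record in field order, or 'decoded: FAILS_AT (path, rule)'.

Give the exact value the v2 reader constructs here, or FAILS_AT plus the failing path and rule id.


in Device below, arrows point writer -> reader
decode (reader v2):
  status := "FAX"
  rating := null (not supplied -> null)
  scores := [0]
  checksum := 0xFF (from writer payload)
  nickname := "alpha"
  => decoded: {"status": "FAX", "rating": null, "scores": [0], "checksum": 0xFF, "nickname": "alpha"}
the rest of the Device diff is inert for this question:
  field status in record Device: optional changed to required -> changes Device's schema-level verdicts only — the decode of this value is the same

decoded: {"status": "FAX", "rating": null, "scores": [0], "checksum": 0xFF, "nickname": "alpha"}


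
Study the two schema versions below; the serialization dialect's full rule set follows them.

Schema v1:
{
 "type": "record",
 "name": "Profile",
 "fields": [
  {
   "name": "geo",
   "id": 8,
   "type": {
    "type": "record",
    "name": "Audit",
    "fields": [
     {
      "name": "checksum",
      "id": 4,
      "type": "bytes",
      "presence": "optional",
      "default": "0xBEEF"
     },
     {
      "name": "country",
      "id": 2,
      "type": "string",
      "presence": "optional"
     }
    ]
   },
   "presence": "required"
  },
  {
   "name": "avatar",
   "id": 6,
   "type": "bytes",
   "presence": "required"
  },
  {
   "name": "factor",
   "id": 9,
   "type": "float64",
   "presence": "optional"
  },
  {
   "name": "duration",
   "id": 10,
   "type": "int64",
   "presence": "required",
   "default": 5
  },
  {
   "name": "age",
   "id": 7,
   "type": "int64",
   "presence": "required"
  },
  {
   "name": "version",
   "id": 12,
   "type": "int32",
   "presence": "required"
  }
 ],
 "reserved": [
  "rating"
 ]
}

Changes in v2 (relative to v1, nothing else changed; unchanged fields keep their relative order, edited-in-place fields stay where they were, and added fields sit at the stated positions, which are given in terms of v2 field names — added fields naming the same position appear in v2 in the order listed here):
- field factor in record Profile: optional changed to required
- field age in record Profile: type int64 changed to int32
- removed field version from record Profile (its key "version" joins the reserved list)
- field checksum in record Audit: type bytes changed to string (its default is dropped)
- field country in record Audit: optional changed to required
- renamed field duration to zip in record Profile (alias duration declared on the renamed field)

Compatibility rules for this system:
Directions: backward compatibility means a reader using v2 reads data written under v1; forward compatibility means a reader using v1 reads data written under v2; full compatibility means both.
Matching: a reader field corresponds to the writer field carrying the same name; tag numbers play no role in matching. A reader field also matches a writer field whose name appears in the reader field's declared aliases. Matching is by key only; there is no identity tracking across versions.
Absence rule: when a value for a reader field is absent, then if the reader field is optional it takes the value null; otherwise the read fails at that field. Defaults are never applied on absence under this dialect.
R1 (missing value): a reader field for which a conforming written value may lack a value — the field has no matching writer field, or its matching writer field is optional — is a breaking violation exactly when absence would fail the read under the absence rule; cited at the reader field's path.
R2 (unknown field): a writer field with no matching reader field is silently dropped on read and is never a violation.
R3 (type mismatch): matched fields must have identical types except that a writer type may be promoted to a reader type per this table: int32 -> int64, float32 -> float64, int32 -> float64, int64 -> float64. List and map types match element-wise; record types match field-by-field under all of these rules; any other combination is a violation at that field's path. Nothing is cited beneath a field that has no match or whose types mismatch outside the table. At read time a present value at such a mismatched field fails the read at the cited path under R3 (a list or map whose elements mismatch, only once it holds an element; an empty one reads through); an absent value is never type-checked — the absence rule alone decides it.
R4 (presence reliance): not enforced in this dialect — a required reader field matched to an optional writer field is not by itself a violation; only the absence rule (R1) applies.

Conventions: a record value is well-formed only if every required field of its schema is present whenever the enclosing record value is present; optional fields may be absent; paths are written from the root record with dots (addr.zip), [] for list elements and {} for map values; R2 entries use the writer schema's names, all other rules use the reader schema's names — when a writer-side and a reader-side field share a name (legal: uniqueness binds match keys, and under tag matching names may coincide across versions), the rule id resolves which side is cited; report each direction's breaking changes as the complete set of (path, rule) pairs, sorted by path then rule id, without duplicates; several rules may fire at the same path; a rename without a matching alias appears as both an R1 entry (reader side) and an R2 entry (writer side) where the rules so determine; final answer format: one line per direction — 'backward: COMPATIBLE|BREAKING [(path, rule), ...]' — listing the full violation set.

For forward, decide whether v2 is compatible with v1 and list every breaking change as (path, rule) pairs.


arrows below run writer -> reader for Profile
forward pass over Profile, reader schema v1, writer schema v2:
  Audit -> Audit, writer required: geo aligns to geo
  bytes -> bytes, writer required: avatar aligns to avatar
  float64 -> float64, writer required: factor aligns to factor
  no writer field matches reader duration
  int32 -> int64, writer required: age aligns to age
  no writer field matches reader version
  zip (writer side), unknown to reader
  string -> bytes, writer optional: geo.checksum aligns to geo.checksum
  string -> string, writer required: geo.country aligns to geo.country
  violation R1 at duration
  violation R3 at geo.checksum
  violation R1 at version
  => forward: BREAKING (3)
the rest of the Profile diff is inert for this question:
  field factor in record Profile: optional changed to required -> matters only for Profile's backward compatibility — outside the asked direction
  field age in record Profile: type int64 changed to int32 -> matters only for Profile's backward compatibility — outside the asked direction
  field country in record Audit: optional changed to required -> matters only for Profile's backward compatibility — outside the asked direction

forward: BREAKING [(duration, R1), (geo.checksum, R3), (version, R1)]


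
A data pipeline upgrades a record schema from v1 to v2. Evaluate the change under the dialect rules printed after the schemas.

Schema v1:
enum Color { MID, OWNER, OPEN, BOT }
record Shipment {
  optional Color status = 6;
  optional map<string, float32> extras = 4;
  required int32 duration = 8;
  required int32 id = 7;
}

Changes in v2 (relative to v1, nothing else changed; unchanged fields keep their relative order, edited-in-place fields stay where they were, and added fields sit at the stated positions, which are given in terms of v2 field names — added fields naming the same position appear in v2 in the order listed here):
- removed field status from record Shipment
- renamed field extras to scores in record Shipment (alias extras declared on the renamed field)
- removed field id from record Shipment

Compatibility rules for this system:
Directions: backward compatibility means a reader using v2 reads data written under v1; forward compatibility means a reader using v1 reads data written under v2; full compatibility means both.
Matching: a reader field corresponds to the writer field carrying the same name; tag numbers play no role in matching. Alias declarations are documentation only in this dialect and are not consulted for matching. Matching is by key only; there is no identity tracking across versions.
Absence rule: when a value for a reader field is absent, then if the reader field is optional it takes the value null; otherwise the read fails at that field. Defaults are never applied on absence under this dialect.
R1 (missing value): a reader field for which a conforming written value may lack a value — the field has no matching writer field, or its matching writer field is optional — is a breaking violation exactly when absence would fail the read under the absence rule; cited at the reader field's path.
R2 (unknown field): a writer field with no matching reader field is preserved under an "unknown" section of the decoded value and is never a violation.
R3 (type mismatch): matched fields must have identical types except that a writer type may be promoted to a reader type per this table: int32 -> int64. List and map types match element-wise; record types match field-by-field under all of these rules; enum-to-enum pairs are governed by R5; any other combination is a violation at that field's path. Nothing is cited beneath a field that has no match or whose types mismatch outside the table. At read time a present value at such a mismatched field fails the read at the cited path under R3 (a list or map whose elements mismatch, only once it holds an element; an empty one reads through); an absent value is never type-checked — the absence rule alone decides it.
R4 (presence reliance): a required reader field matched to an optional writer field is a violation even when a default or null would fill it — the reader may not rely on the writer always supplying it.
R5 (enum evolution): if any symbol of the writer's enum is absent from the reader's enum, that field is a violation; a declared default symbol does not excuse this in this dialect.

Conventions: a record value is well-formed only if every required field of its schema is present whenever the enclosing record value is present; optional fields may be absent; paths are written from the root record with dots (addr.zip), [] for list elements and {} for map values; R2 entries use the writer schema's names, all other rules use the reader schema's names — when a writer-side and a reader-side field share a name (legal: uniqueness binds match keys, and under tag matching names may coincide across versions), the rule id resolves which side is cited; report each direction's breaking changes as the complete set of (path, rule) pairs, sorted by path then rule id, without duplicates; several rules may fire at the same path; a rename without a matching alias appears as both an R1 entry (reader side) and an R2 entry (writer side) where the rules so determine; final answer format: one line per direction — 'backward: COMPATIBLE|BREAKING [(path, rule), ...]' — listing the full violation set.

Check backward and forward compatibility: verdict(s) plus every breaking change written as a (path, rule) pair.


backward: COMPATIBLE []; forward: BREAKING [(id, R1)]

arrows below run writer -> reader for Shipment
backward analysis of Shipment with v2 as reader and v1 as writer:
  scores: no writer-side match
  duration <- duration (int32 -> int32, writer required)
  writer status: unknown to reader
  writer extras: unknown to reader
  writer id: unknown to reader
  => no violations; backward on Shipment: COMPATIBLE
forward analysis of Shipment with v1 as reader and v2 as writer:
  status: no writer-side match
  extras: no writer-side match
  duration <- duration (int32 -> int32, writer required)
  id: no writer-side match
  writer scores: unknown to reader
  R1 fires at id
  => 1 violation(s): forward is BREAKING for Shipment


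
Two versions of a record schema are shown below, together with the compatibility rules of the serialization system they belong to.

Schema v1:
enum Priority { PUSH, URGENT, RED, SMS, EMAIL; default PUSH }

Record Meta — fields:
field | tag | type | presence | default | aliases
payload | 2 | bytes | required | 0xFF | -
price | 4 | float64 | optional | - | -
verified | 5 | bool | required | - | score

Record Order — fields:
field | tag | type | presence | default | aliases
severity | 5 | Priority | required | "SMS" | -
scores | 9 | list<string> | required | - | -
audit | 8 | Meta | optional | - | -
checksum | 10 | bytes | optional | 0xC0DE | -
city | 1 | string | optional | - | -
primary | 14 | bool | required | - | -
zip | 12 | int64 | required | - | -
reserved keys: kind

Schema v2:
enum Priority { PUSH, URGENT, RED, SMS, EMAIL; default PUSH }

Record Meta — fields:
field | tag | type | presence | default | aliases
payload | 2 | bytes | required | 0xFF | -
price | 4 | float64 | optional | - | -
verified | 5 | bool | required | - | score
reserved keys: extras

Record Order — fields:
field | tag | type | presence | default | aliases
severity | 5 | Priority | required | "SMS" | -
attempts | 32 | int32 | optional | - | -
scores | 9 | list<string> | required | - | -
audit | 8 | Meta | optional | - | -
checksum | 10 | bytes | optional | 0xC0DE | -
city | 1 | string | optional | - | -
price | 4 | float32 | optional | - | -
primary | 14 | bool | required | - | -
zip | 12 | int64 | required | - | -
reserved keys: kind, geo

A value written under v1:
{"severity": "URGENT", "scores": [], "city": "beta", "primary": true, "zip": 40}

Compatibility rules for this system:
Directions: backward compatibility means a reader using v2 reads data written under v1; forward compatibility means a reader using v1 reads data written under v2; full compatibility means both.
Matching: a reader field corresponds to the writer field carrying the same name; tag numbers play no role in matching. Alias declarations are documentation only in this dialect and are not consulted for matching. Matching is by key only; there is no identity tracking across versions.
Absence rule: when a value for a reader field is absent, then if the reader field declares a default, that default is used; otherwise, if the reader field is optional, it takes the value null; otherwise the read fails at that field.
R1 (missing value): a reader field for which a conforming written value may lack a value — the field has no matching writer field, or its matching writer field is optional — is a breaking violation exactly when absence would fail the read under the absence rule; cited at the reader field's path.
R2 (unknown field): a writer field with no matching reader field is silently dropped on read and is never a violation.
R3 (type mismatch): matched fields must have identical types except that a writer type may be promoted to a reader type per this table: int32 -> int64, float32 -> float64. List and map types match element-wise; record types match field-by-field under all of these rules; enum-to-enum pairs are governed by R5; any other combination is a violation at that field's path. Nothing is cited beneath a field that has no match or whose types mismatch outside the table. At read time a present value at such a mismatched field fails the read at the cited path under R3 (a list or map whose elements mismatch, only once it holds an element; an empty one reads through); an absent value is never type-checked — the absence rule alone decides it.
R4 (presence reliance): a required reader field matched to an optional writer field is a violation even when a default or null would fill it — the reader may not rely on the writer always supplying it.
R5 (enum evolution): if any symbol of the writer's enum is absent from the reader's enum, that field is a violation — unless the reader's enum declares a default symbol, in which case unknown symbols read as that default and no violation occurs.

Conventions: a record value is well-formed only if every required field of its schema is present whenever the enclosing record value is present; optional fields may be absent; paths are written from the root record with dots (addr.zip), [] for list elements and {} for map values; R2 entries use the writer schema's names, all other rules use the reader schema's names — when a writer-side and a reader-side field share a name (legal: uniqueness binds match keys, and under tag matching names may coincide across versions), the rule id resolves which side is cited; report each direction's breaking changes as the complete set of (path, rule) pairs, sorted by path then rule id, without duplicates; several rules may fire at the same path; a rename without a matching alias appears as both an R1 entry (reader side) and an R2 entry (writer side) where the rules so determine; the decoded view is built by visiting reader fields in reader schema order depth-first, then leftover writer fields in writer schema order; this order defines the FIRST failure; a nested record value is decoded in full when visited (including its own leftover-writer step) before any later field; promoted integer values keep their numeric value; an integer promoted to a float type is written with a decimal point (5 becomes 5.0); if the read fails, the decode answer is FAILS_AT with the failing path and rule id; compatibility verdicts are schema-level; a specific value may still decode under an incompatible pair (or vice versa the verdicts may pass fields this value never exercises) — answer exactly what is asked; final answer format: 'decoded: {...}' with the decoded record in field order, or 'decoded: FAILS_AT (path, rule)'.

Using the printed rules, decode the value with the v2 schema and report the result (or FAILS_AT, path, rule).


decoded: {"severity": "URGENT", "attempts": null, "scores": [], "audit": null, "checksum": 0xC0DE, "city": "beta", "price": null, "primary": true, "zip": 40}

the writer's type comes first in each Order pair
decode (reader v2):
  severity := "URGENT"
  attempts := null (not supplied -> null)
  scores := []
  audit := null (not supplied -> null)
  checksum := 0xC0DE (no value, default fills)
  city := "beta"
  price := null (not supplied -> null)
  primary := true
  zip := 40
  => decoded: {"severity": "URGENT", "attempts": null, "scores": [], "audit": null, "checksum": 0xC0DE, "city": "beta", "price": null, "primary": true, "zip": 40}


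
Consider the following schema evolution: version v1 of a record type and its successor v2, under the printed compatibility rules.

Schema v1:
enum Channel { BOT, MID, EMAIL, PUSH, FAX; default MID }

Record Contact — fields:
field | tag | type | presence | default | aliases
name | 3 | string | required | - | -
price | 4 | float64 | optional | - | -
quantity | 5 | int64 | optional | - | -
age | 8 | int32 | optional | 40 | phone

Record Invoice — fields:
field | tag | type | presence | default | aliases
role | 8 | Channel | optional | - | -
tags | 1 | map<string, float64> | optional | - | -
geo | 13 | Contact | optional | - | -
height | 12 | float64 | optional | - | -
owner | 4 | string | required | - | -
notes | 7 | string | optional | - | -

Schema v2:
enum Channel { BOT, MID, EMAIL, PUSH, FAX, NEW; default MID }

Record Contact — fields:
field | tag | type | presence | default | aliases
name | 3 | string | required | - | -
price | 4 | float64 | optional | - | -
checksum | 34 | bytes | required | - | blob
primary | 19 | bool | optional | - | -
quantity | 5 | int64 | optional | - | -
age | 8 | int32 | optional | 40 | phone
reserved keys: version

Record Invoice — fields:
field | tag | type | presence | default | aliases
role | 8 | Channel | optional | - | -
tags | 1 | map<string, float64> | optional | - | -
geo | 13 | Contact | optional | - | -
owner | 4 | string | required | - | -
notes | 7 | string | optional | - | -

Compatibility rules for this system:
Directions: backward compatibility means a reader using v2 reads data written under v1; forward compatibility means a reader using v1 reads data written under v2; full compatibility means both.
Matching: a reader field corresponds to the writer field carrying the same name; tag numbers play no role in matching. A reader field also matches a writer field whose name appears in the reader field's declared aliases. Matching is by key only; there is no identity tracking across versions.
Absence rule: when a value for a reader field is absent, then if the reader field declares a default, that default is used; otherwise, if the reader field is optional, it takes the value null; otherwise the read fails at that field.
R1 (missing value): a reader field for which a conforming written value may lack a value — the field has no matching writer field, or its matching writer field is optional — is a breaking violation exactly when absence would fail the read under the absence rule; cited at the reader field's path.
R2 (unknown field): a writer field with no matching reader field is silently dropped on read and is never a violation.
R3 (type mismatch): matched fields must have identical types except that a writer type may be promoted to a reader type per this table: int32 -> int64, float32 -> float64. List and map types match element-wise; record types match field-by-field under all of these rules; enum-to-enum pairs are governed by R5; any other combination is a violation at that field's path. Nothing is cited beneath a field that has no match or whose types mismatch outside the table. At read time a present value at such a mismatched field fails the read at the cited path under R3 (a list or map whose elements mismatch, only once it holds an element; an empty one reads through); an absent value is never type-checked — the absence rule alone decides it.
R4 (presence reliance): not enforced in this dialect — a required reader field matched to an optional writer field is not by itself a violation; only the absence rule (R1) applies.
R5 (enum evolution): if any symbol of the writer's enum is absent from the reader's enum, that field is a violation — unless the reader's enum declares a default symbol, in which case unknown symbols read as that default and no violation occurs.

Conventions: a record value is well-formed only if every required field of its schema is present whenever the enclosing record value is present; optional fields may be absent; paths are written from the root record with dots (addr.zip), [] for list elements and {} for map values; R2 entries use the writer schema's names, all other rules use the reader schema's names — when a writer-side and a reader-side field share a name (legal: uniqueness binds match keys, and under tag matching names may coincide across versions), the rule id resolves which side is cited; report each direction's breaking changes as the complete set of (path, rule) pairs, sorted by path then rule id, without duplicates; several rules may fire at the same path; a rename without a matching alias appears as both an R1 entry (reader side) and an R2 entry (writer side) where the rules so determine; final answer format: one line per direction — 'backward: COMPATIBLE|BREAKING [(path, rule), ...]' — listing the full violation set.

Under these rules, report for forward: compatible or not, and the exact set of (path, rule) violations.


the writer's type comes first in each Invoice pair
forward pass over Invoice, reader schema v1, writer schema v2:
  role <- role (Channel -> Channel, writer optional)
  tags <- tags (map<string, float64> -> map<string, float64>, writer optional)
  geo <- geo (Contact -> Contact, writer optional)
  height: no writer-side match
  owner <- owner (string -> string, writer required)
  notes <- notes (string -> string, writer optional)
  geo.name <- geo.name (string -> string, writer required)
  geo.price <- geo.price (float64 -> float64, writer optional)
  geo.quantity <- geo.quantity (int64 -> int64, writer optional)
  geo.age <- geo.age (int32 -> int32, writer optional)
  writer geo.checksum: unknown to reader
  writer geo.primary: unknown to reader
  nothing fires on Invoice: forward is COMPATIBLE
checking off the Invoice differences that do not matter here:
  enum Channel (field role in record Invoice): symbol NEW added -> fires no rule on Invoice, leaving the asked answer as it is
  added field primary to record Contact: optional bool, tag 19 (in v2 it sits immediately before quantity) -> fires no rule on Invoice, leaving the asked answer as it is
  added field checksum to record Contact: required bytes, tag 34 (in v2 it sits immediately before quantity) -> matters only for Invoice's backward compatibility — outside the asked direction
  removed field height from record Invoice -> fires no rule on Invoice, leaving the asked answer as it is

forward: COMPATIBLE []


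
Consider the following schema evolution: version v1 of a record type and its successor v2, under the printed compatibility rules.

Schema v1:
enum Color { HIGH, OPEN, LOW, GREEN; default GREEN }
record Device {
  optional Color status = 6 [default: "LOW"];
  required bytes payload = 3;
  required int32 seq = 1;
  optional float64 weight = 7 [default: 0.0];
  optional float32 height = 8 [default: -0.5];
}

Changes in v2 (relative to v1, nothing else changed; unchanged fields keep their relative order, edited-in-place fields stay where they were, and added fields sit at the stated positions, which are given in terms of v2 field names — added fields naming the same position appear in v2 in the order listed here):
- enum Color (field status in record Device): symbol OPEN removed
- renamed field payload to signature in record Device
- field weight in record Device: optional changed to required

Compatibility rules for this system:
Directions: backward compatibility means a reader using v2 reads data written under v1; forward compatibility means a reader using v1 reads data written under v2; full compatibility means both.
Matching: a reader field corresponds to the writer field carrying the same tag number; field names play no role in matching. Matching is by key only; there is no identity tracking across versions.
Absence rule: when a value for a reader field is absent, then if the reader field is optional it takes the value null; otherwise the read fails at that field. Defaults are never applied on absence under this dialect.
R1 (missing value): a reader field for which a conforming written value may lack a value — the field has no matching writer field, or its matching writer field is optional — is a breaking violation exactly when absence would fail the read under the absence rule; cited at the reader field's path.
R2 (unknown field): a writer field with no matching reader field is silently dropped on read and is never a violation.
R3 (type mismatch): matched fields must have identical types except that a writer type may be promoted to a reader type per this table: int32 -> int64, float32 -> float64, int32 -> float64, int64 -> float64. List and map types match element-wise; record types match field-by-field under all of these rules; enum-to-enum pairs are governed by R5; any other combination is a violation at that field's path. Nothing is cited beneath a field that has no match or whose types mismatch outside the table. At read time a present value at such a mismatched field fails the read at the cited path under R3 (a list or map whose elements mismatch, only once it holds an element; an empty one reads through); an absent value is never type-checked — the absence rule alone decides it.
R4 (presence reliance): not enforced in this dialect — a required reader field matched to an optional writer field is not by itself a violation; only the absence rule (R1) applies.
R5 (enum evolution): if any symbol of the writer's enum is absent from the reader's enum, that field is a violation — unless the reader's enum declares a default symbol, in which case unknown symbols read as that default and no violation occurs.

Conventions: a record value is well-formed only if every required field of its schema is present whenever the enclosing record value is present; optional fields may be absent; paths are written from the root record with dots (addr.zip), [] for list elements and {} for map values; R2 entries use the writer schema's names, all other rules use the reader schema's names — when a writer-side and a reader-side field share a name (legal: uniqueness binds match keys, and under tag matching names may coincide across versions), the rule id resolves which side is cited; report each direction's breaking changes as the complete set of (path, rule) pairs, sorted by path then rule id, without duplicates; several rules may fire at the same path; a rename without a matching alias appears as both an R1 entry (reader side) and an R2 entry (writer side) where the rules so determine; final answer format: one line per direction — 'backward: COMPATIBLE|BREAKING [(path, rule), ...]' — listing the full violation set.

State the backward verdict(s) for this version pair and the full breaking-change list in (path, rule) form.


backward: BREAKING [(weight, R1)]

in Device below, arrows point writer -> reader
checking backward for Device: reader v2 against writer v1:
  status: paired with writer status (Color -> Color; writer optional)
  signature: paired with writer payload (bytes -> bytes; writer required)
  seq: paired with writer seq (int32 -> int32; writer required)
  weight: paired with writer weight (float64 -> float64; writer optional)
  height: paired with writer height (float32 -> float32; writer optional)
  rule R1 violated at weight
  => 1 violation(s): backward is BREAKING for Device
remaining Device differences; none change what is asked:
  enum Color (field status in record Device): symbol OPEN removed -> fires no rule on Device, leaving the asked answer as it is
  renamed field payload to signature in record Device -> fires no rule on Device, leaving the asked answer as it is
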